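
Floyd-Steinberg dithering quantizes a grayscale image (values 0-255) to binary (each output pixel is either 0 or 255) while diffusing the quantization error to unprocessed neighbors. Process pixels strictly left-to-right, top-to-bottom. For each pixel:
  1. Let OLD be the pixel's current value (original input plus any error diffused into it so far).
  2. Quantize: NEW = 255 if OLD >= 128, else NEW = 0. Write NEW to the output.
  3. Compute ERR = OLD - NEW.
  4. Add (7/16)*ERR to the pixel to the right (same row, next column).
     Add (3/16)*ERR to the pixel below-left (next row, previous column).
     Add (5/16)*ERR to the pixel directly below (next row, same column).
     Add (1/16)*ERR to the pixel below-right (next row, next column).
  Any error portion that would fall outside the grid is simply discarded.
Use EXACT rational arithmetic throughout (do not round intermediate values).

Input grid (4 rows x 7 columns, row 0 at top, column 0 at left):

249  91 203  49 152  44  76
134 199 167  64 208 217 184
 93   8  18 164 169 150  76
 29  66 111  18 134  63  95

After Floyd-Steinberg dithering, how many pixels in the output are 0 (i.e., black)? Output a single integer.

(0,0): OLD=249 → NEW=255, ERR=-6
(0,1): OLD=707/8 → NEW=0, ERR=707/8
(0,2): OLD=30933/128 → NEW=255, ERR=-1707/128
(0,3): OLD=88403/2048 → NEW=0, ERR=88403/2048
(0,4): OLD=5599557/32768 → NEW=255, ERR=-2756283/32768
(0,5): OLD=3774691/524288 → NEW=0, ERR=3774691/524288
(0,6): OLD=663957045/8388608 → NEW=0, ERR=663957045/8388608
(1,0): OLD=19033/128 → NEW=255, ERR=-13607/128
(1,1): OLD=181487/1024 → NEW=255, ERR=-79633/1024
(1,2): OLD=4667035/32768 → NEW=255, ERR=-3688805/32768
(1,3): OLD=1524799/131072 → NEW=0, ERR=1524799/131072
(1,4): OLD=1600977437/8388608 → NEW=255, ERR=-538117603/8388608
(1,5): OLD=13473330861/67108864 → NEW=255, ERR=-3639429459/67108864
(1,6): OLD=199133931651/1073741824 → NEW=255, ERR=-74670233469/1073741824
(2,0): OLD=740533/16384 → NEW=0, ERR=740533/16384
(2,1): OLD=-12729321/524288 → NEW=0, ERR=-12729321/524288
(2,2): OLD=-255689211/8388608 → NEW=0, ERR=-255689211/8388608
(2,3): OLD=9075565853/67108864 → NEW=255, ERR=-8037194467/67108864
(2,4): OLD=46769855789/536870912 → NEW=0, ERR=46769855789/536870912
(2,5): OLD=2647714248335/17179869184 → NEW=255, ERR=-1733152393585/17179869184
(2,6): OLD=1853341553625/274877906944 → NEW=0, ERR=1853341553625/274877906944
(3,0): OLD=323566949/8388608 → NEW=0, ERR=323566949/8388608
(3,1): OLD=4858539137/67108864 → NEW=0, ERR=4858539137/67108864
(3,2): OLD=58613305747/536870912 → NEW=0, ERR=58613305747/536870912
(3,3): OLD=91842410517/2147483648 → NEW=0, ERR=91842410517/2147483648
(3,4): OLD=42203012481381/274877906944 → NEW=255, ERR=-27890853789339/274877906944
(3,5): OLD=-13652523493889/2199023255552 → NEW=0, ERR=-13652523493889/2199023255552
(3,6): OLD=3099237839747937/35184372088832 → NEW=0, ERR=3099237839747937/35184372088832
Output grid:
  Row 0: #.#.#..  (4 black, running=4)
  Row 1: ###.###  (1 black, running=5)
  Row 2: ...#.#.  (5 black, running=10)
  Row 3: ....#..  (6 black, running=16)

Answer: 16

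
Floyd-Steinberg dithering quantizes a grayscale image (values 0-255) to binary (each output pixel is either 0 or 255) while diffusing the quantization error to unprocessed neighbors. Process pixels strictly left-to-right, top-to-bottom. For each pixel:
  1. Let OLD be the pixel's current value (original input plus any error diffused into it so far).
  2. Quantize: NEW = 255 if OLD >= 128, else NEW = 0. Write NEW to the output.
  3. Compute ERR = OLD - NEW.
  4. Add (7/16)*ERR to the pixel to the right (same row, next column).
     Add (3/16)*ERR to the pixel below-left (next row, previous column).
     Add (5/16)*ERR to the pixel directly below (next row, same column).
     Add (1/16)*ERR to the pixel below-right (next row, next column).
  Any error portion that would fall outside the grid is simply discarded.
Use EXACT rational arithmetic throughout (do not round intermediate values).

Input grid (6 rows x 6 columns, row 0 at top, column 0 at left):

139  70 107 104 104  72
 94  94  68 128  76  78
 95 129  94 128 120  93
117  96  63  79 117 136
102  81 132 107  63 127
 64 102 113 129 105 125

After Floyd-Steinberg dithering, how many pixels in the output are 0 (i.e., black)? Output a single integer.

(0,0): OLD=139 → NEW=255, ERR=-116
(0,1): OLD=77/4 → NEW=0, ERR=77/4
(0,2): OLD=7387/64 → NEW=0, ERR=7387/64
(0,3): OLD=158205/1024 → NEW=255, ERR=-102915/1024
(0,4): OLD=983531/16384 → NEW=0, ERR=983531/16384
(0,5): OLD=25759085/262144 → NEW=0, ERR=25759085/262144
(1,0): OLD=3927/64 → NEW=0, ERR=3927/64
(1,1): OLD=72321/512 → NEW=255, ERR=-58239/512
(1,2): OLD=600693/16384 → NEW=0, ERR=600693/16384
(1,3): OLD=8591937/65536 → NEW=255, ERR=-8119743/65536
(1,4): OLD=221027795/4194304 → NEW=0, ERR=221027795/4194304
(1,5): OLD=9094196693/67108864 → NEW=255, ERR=-8018563627/67108864
(2,0): OLD=760603/8192 → NEW=0, ERR=760603/8192
(2,1): OLD=37954169/262144 → NEW=255, ERR=-28892551/262144
(2,2): OLD=112816875/4194304 → NEW=0, ERR=112816875/4194304
(2,3): OLD=3799097875/33554432 → NEW=0, ERR=3799097875/33554432
(2,4): OLD=167348305017/1073741824 → NEW=255, ERR=-106455860103/1073741824
(2,5): OLD=267634838751/17179869184 → NEW=0, ERR=267634838751/17179869184
(3,0): OLD=525752395/4194304 → NEW=0, ERR=525752395/4194304
(3,1): OLD=4269596495/33554432 → NEW=0, ERR=4269596495/33554432
(3,2): OLD=37960882509/268435456 → NEW=255, ERR=-30490158771/268435456
(3,3): OLD=820854419639/17179869184 → NEW=0, ERR=820854419639/17179869184
(3,4): OLD=16069134934967/137438953472 → NEW=0, ERR=16069134934967/137438953472
(3,5): OLD=408630150756697/2199023255552 → NEW=255, ERR=-152120779409063/2199023255552
(4,0): OLD=88599718309/536870912 → NEW=255, ERR=-48302364251/536870912
(4,1): OLD=583591225729/8589934592 → NEW=0, ERR=583591225729/8589934592
(4,2): OLD=39345906734451/274877906944 → NEW=255, ERR=-30747959536269/274877906944
(4,3): OLD=386216500533663/4398046511104 → NEW=0, ERR=386216500533663/4398046511104
(4,4): OLD=9005222031496399/70368744177664 → NEW=0, ERR=9005222031496399/70368744177664
(4,5): OLD=189913914770741065/1125899906842624 → NEW=255, ERR=-97190561474128055/1125899906842624
(5,0): OLD=6682677559315/137438953472 → NEW=0, ERR=6682677559315/137438953472
(5,1): OLD=518558136974339/4398046511104 → NEW=0, ERR=518558136974339/4398046511104
(5,2): OLD=5289593248584561/35184372088832 → NEW=255, ERR=-3682421634067599/35184372088832
(5,3): OLD=143728693601649483/1125899906842624 → NEW=0, ERR=143728693601649483/1125899906842624
(5,4): OLD=428166275117637523/2251799813685248 → NEW=255, ERR=-146042677372100717/2251799813685248
(5,5): OLD=2797562376032395199/36028797018963968 → NEW=0, ERR=2797562376032395199/36028797018963968
Output grid:
  Row 0: #..#..  (4 black, running=4)
  Row 1: .#.#.#  (3 black, running=7)
  Row 2: .#..#.  (4 black, running=11)
  Row 3: ..#..#  (4 black, running=15)
  Row 4: #.#..#  (3 black, running=18)
  Row 5: ..#.#.  (4 black, running=22)

Answer: 22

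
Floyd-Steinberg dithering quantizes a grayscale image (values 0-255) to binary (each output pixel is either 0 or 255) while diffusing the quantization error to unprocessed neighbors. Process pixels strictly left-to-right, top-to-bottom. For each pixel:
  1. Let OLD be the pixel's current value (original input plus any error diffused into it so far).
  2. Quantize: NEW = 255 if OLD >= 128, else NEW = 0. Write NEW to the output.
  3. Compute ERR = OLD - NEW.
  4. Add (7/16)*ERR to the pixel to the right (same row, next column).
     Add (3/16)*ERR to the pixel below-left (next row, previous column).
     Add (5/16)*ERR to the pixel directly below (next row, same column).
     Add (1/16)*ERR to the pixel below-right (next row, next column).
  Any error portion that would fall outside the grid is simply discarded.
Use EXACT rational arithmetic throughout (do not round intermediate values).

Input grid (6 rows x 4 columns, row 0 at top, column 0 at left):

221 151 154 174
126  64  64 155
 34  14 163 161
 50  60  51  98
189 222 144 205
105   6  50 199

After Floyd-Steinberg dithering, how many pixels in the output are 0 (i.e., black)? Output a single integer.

(0,0): OLD=221 → NEW=255, ERR=-34
(0,1): OLD=1089/8 → NEW=255, ERR=-951/8
(0,2): OLD=13055/128 → NEW=0, ERR=13055/128
(0,3): OLD=447737/2048 → NEW=255, ERR=-74503/2048
(1,0): OLD=11915/128 → NEW=0, ERR=11915/128
(1,1): OLD=86605/1024 → NEW=0, ERR=86605/1024
(1,2): OLD=3887057/32768 → NEW=0, ERR=3887057/32768
(1,3): OLD=105855879/524288 → NEW=255, ERR=-27837561/524288
(2,0): OLD=1293471/16384 → NEW=0, ERR=1293471/16384
(2,1): OLD=54016837/524288 → NEW=0, ERR=54016837/524288
(2,2): OLD=252156825/1048576 → NEW=255, ERR=-15230055/1048576
(2,3): OLD=2440531605/16777216 → NEW=255, ERR=-1837658475/16777216
(3,0): OLD=788436271/8388608 → NEW=0, ERR=788436271/8388608
(3,1): OLD=18190200369/134217728 → NEW=255, ERR=-16035320271/134217728
(3,2): OLD=-42748304177/2147483648 → NEW=0, ERR=-42748304177/2147483648
(3,3): OLD=1860723654185/34359738368 → NEW=0, ERR=1860723654185/34359738368
(4,0): OLD=420843350339/2147483648 → NEW=255, ERR=-126764979901/2147483648
(4,1): OLD=2765638104777/17179869184 → NEW=255, ERR=-1615228537143/17179869184
(4,2): OLD=54608902318889/549755813888 → NEW=0, ERR=54608902318889/549755813888
(4,3): OLD=2323375712250351/8796093022208 → NEW=255, ERR=80371991587311/8796093022208
(5,0): OLD=18945895421651/274877906944 → NEW=0, ERR=18945895421651/274877906944
(5,1): OLD=190957400195493/8796093022208 → NEW=0, ERR=190957400195493/8796093022208
(5,2): OLD=379887730262209/4398046511104 → NEW=0, ERR=379887730262209/4398046511104
(5,3): OLD=34600790801419977/140737488355328 → NEW=255, ERR=-1287268729188663/140737488355328
Output grid:
  Row 0: ##.#  (1 black, running=1)
  Row 1: ...#  (3 black, running=4)
  Row 2: ..##  (2 black, running=6)
  Row 3: .#..  (3 black, running=9)
  Row 4: ##.#  (1 black, running=10)
  Row 5: ...#  (3 black, running=13)

Answer: 13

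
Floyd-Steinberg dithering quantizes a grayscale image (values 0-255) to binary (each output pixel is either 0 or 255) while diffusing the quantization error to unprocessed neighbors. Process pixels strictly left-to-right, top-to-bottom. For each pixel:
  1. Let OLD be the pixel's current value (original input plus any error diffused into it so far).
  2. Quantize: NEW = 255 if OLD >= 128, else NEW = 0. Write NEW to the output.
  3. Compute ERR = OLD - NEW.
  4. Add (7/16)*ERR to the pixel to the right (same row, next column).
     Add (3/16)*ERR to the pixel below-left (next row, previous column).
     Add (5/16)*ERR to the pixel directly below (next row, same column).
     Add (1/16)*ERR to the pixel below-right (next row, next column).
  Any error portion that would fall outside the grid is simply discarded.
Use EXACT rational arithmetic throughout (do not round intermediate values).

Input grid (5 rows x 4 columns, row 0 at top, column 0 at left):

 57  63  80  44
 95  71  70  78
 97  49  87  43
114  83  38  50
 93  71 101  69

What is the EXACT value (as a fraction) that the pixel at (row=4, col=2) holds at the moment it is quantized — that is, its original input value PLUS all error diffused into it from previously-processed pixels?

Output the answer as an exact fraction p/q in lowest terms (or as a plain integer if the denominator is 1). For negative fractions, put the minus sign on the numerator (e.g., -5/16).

(0,0): OLD=57 → NEW=0, ERR=57
(0,1): OLD=1407/16 → NEW=0, ERR=1407/16
(0,2): OLD=30329/256 → NEW=0, ERR=30329/256
(0,3): OLD=392527/4096 → NEW=0, ERR=392527/4096
(1,0): OLD=33101/256 → NEW=255, ERR=-32179/256
(1,1): OLD=141851/2048 → NEW=0, ERR=141851/2048
(1,2): OLD=10537527/65536 → NEW=255, ERR=-6174153/65536
(1,3): OLD=77736241/1048576 → NEW=0, ERR=77736241/1048576
(2,0): OLD=2316889/32768 → NEW=0, ERR=2316889/32768
(2,1): OLD=79752547/1048576 → NEW=0, ERR=79752547/1048576
(2,2): OLD=228723727/2097152 → NEW=0, ERR=228723727/2097152
(2,3): OLD=3623696179/33554432 → NEW=0, ERR=3623696179/33554432
(3,0): OLD=2522562505/16777216 → NEW=255, ERR=-1755627575/16777216
(3,1): OLD=23046570199/268435456 → NEW=0, ERR=23046570199/268435456
(3,2): OLD=578303294249/4294967296 → NEW=255, ERR=-516913366231/4294967296
(3,3): OLD=2605172020639/68719476736 → NEW=0, ERR=2605172020639/68719476736
(4,0): OLD=328121463125/4294967296 → NEW=0, ERR=328121463125/4294967296
(4,1): OLD=3509738974079/34359738368 → NEW=0, ERR=3509738974079/34359738368
(4,2): OLD=132549388776863/1099511627776 → NEW=0, ERR=132549388776863/1099511627776
Target (4,2): original=101, with diffused error = 132549388776863/1099511627776

Answer: 132549388776863/1099511627776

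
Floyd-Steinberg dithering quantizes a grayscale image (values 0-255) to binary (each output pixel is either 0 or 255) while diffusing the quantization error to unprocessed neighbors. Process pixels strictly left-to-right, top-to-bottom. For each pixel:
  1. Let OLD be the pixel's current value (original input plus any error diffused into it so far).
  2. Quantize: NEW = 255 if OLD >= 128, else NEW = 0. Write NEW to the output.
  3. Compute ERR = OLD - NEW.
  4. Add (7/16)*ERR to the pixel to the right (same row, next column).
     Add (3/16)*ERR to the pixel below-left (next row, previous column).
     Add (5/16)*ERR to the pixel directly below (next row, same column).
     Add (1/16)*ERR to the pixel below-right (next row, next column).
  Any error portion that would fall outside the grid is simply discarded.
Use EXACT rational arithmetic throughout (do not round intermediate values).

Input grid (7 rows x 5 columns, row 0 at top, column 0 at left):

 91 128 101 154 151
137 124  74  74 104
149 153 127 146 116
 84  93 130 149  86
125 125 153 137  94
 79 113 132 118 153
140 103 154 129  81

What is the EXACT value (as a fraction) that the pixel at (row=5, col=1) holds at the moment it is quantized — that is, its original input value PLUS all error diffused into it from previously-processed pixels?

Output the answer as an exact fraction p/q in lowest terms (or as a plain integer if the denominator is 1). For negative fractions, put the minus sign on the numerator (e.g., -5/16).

Answer: 1432960256431821/8796093022208

Derivation:
(0,0): OLD=91 → NEW=0, ERR=91
(0,1): OLD=2685/16 → NEW=255, ERR=-1395/16
(0,2): OLD=16091/256 → NEW=0, ERR=16091/256
(0,3): OLD=743421/4096 → NEW=255, ERR=-301059/4096
(0,4): OLD=7788523/65536 → NEW=0, ERR=7788523/65536
(1,0): OLD=38167/256 → NEW=255, ERR=-27113/256
(1,1): OLD=139041/2048 → NEW=0, ERR=139041/2048
(1,2): OLD=6823221/65536 → NEW=0, ERR=6823221/65536
(1,3): OLD=32189329/262144 → NEW=0, ERR=32189329/262144
(1,4): OLD=798035603/4194304 → NEW=255, ERR=-271511917/4194304
(2,0): OLD=4215035/32768 → NEW=255, ERR=-4140805/32768
(2,1): OLD=138236153/1048576 → NEW=255, ERR=-129150727/1048576
(2,2): OLD=2229969963/16777216 → NEW=255, ERR=-2048220117/16777216
(2,3): OLD=33643222609/268435456 → NEW=0, ERR=33643222609/268435456
(2,4): OLD=679796824055/4294967296 → NEW=255, ERR=-415419836425/4294967296
(3,0): OLD=359305163/16777216 → NEW=0, ERR=359305163/16777216
(3,1): OLD=4441411439/134217728 → NEW=0, ERR=4441411439/134217728
(3,2): OLD=524534980981/4294967296 → NEW=0, ERR=524534980981/4294967296
(3,3): OLD=1853975106253/8589934592 → NEW=255, ERR=-336458214707/8589934592
(3,4): OLD=6386927254881/137438953472 → NEW=0, ERR=6386927254881/137438953472
(4,0): OLD=296131896837/2147483648 → NEW=255, ERR=-251476433403/2147483648
(4,1): OLD=7445477419269/68719476736 → NEW=0, ERR=7445477419269/68719476736
(4,2): OLD=256505424966891/1099511627776 → NEW=255, ERR=-23870040115989/1099511627776
(4,3): OLD=2315273159108869/17592186044416 → NEW=255, ERR=-2170734282217211/17592186044416
(4,4): OLD=14662074854685091/281474976710656 → NEW=0, ERR=14662074854685091/281474976710656
(5,0): OLD=68961621507631/1099511627776 → NEW=0, ERR=68961621507631/1099511627776
(5,1): OLD=1432960256431821/8796093022208 → NEW=255, ERR=-810043464231219/8796093022208
Target (5,1): original=113, with diffused error = 1432960256431821/8796093022208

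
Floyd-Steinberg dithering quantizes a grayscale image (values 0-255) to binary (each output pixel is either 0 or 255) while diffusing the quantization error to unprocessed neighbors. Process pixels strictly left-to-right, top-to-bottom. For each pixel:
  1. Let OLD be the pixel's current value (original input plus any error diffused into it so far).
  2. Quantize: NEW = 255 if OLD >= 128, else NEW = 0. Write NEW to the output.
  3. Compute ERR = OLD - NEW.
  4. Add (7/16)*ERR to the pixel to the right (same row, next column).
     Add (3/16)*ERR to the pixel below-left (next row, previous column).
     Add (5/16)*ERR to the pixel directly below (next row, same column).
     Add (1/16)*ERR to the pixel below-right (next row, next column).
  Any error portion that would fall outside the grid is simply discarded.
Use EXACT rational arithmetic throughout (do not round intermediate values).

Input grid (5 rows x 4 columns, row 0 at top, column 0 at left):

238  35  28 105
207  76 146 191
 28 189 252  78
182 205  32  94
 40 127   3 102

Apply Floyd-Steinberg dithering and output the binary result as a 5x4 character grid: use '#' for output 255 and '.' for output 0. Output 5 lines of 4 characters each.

Answer: #...
#.##
.##.
##..
...#

Derivation:
(0,0): OLD=238 → NEW=255, ERR=-17
(0,1): OLD=441/16 → NEW=0, ERR=441/16
(0,2): OLD=10255/256 → NEW=0, ERR=10255/256
(0,3): OLD=501865/4096 → NEW=0, ERR=501865/4096
(1,0): OLD=52955/256 → NEW=255, ERR=-12325/256
(1,1): OLD=143357/2048 → NEW=0, ERR=143357/2048
(1,2): OLD=14014145/65536 → NEW=255, ERR=-2697535/65536
(1,3): OLD=224169751/1048576 → NEW=255, ERR=-43217129/1048576
(2,0): OLD=854575/32768 → NEW=0, ERR=854575/32768
(2,1): OLD=221834229/1048576 → NEW=255, ERR=-45552651/1048576
(2,2): OLD=454616809/2097152 → NEW=255, ERR=-80156951/2097152
(2,3): OLD=1537654629/33554432 → NEW=0, ERR=1537654629/33554432
(3,0): OLD=3053527359/16777216 → NEW=255, ERR=-1224662721/16777216
(3,1): OLD=41326192929/268435456 → NEW=255, ERR=-27124848351/268435456
(3,2): OLD=-78493201185/4294967296 → NEW=0, ERR=-78493201185/4294967296
(3,3): OLD=6730115931801/68719476736 → NEW=0, ERR=6730115931801/68719476736
(4,0): OLD=-7548870893/4294967296 → NEW=0, ERR=-7548870893/4294967296
(4,1): OLD=2977775160505/34359738368 → NEW=0, ERR=2977775160505/34359738368
(4,2): OLD=51954317653145/1099511627776 → NEW=0, ERR=51954317653145/1099511627776
(4,3): OLD=2676398215143167/17592186044416 → NEW=255, ERR=-1809609226182913/17592186044416
Row 0: #...
Row 1: #.##
Row 2: .##.
Row 3: ##..
Row 4: ...#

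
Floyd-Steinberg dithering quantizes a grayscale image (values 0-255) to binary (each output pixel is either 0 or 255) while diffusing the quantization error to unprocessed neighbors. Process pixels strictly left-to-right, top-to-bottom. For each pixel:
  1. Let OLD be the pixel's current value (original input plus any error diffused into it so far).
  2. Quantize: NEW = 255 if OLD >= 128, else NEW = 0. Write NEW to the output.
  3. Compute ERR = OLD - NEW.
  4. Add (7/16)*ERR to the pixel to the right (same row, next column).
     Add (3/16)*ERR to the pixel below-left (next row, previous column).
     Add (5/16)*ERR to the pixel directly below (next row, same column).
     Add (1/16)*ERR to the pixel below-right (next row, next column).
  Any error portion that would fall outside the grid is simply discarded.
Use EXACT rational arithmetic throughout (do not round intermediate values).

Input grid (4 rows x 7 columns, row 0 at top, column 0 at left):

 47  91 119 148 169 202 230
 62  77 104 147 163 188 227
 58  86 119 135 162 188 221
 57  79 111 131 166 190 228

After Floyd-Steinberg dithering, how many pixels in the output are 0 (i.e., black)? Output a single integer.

Answer: 12

Derivation:
(0,0): OLD=47 → NEW=0, ERR=47
(0,1): OLD=1785/16 → NEW=0, ERR=1785/16
(0,2): OLD=42959/256 → NEW=255, ERR=-22321/256
(0,3): OLD=449961/4096 → NEW=0, ERR=449961/4096
(0,4): OLD=14225311/65536 → NEW=255, ERR=-2486369/65536
(0,5): OLD=194407769/1048576 → NEW=255, ERR=-72979111/1048576
(0,6): OLD=3347905903/16777216 → NEW=255, ERR=-930284177/16777216
(1,0): OLD=24987/256 → NEW=0, ERR=24987/256
(1,1): OLD=289085/2048 → NEW=255, ERR=-233155/2048
(1,2): OLD=3572737/65536 → NEW=0, ERR=3572737/65536
(1,3): OLD=50493357/262144 → NEW=255, ERR=-16353363/262144
(1,4): OLD=1974135207/16777216 → NEW=0, ERR=1974135207/16777216
(1,5): OLD=27509560151/134217728 → NEW=255, ERR=-6715960489/134217728
(1,6): OLD=393914371385/2147483648 → NEW=255, ERR=-153693958855/2147483648
(2,0): OLD=2200559/32768 → NEW=0, ERR=2200559/32768
(2,1): OLD=100795445/1048576 → NEW=0, ERR=100795445/1048576
(2,2): OLD=2672260063/16777216 → NEW=255, ERR=-1605930017/16777216
(2,3): OLD=13300613287/134217728 → NEW=0, ERR=13300613287/134217728
(2,4): OLD=245720624471/1073741824 → NEW=255, ERR=-28083540649/1073741824
(2,5): OLD=5320791834909/34359738368 → NEW=255, ERR=-3440941448931/34359738368
(2,6): OLD=83394642133147/549755813888 → NEW=255, ERR=-56793090408293/549755813888
(3,0): OLD=1610777087/16777216 → NEW=0, ERR=1610777087/16777216
(3,1): OLD=18427186195/134217728 → NEW=255, ERR=-15798334445/134217728
(3,2): OLD=58174399977/1073741824 → NEW=0, ERR=58174399977/1073741824
(3,3): OLD=750694512847/4294967296 → NEW=255, ERR=-344522147633/4294967296
(3,4): OLD=60554990988799/549755813888 → NEW=0, ERR=60554990988799/549755813888
(3,5): OLD=817554625594733/4398046511104 → NEW=255, ERR=-303947234736787/4398046511104
(3,6): OLD=11204278907554995/70368744177664 → NEW=255, ERR=-6739750857749325/70368744177664
Output grid:
  Row 0: ..#.###  (3 black, running=3)
  Row 1: .#.#.##  (3 black, running=6)
  Row 2: ..#.###  (3 black, running=9)
  Row 3: .#.#.##  (3 black, running=12)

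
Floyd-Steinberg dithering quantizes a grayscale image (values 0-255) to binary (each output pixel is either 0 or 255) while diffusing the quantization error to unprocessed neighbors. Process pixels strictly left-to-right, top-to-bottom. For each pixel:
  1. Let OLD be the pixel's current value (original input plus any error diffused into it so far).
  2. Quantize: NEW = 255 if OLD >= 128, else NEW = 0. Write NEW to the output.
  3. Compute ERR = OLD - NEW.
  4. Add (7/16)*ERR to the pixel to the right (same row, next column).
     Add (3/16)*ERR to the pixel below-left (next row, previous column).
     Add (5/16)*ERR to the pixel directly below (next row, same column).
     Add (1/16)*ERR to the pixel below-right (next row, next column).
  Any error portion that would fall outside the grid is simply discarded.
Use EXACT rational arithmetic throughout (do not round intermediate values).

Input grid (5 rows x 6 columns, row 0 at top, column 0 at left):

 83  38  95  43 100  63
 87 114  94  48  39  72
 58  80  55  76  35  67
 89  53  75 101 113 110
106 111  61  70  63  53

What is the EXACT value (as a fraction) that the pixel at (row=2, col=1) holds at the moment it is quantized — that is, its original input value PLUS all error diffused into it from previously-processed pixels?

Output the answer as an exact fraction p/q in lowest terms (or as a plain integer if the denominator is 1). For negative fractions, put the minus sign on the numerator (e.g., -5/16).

Answer: 101153713/1048576

Derivation:
(0,0): OLD=83 → NEW=0, ERR=83
(0,1): OLD=1189/16 → NEW=0, ERR=1189/16
(0,2): OLD=32643/256 → NEW=0, ERR=32643/256
(0,3): OLD=404629/4096 → NEW=0, ERR=404629/4096
(0,4): OLD=9386003/65536 → NEW=255, ERR=-7325677/65536
(0,5): OLD=14780549/1048576 → NEW=0, ERR=14780549/1048576
(1,0): OLD=32479/256 → NEW=0, ERR=32479/256
(1,1): OLD=454297/2048 → NEW=255, ERR=-67943/2048
(1,2): OLD=9338893/65536 → NEW=255, ERR=-7372787/65536
(1,3): OLD=4368009/262144 → NEW=0, ERR=4368009/262144
(1,4): OLD=338488187/16777216 → NEW=0, ERR=338488187/16777216
(1,5): OLD=21003840749/268435456 → NEW=0, ERR=21003840749/268435456
(2,0): OLD=2995875/32768 → NEW=0, ERR=2995875/32768
(2,1): OLD=101153713/1048576 → NEW=0, ERR=101153713/1048576
Target (2,1): original=80, with diffused error = 101153713/1048576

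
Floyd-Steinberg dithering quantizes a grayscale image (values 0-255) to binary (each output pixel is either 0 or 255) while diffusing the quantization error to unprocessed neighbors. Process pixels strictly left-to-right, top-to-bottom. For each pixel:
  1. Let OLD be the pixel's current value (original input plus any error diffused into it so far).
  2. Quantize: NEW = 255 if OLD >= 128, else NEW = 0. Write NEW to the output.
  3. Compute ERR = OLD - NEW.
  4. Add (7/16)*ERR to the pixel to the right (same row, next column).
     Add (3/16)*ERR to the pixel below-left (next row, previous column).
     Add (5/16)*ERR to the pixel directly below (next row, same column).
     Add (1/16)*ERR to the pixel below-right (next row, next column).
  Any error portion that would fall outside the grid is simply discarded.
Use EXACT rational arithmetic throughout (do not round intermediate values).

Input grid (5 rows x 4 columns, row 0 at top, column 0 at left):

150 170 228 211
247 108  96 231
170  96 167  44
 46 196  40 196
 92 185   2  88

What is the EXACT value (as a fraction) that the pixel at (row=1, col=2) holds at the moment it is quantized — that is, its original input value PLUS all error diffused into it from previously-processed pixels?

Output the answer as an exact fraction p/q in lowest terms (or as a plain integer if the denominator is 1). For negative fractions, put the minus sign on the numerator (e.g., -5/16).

Answer: 3599369/65536

Derivation:
(0,0): OLD=150 → NEW=255, ERR=-105
(0,1): OLD=1985/16 → NEW=0, ERR=1985/16
(0,2): OLD=72263/256 → NEW=255, ERR=6983/256
(0,3): OLD=913137/4096 → NEW=255, ERR=-131343/4096
(1,0): OLD=60787/256 → NEW=255, ERR=-4493/256
(1,1): OLD=281893/2048 → NEW=255, ERR=-240347/2048
(1,2): OLD=3599369/65536 → NEW=0, ERR=3599369/65536
Target (1,2): original=96, with diffused error = 3599369/65536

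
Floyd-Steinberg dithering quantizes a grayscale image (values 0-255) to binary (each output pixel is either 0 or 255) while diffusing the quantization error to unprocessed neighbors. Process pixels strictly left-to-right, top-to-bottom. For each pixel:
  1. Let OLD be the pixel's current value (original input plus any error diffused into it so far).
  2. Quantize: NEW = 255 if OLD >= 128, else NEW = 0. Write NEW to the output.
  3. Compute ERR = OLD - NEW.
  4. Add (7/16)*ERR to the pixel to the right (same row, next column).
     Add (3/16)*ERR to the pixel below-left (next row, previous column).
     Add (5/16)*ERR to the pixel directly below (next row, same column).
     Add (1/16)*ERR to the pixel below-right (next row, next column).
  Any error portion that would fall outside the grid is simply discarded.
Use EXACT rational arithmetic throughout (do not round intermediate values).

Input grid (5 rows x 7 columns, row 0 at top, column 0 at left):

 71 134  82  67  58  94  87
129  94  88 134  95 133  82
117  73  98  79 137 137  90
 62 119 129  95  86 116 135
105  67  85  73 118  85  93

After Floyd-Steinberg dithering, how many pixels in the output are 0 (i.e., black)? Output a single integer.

(0,0): OLD=71 → NEW=0, ERR=71
(0,1): OLD=2641/16 → NEW=255, ERR=-1439/16
(0,2): OLD=10919/256 → NEW=0, ERR=10919/256
(0,3): OLD=350865/4096 → NEW=0, ERR=350865/4096
(0,4): OLD=6257143/65536 → NEW=0, ERR=6257143/65536
(0,5): OLD=142366145/1048576 → NEW=255, ERR=-125020735/1048576
(0,6): OLD=584472647/16777216 → NEW=0, ERR=584472647/16777216
(1,0): OLD=34387/256 → NEW=255, ERR=-30893/256
(1,1): OLD=52293/2048 → NEW=0, ERR=52293/2048
(1,2): OLD=8057001/65536 → NEW=0, ERR=8057001/65536
(1,3): OLD=61636021/262144 → NEW=255, ERR=-5210699/262144
(1,4): OLD=1663266623/16777216 → NEW=0, ERR=1663266623/16777216
(1,5): OLD=20349184879/134217728 → NEW=255, ERR=-13876335761/134217728
(1,6): OLD=86335560609/2147483648 → NEW=0, ERR=86335560609/2147483648
(2,0): OLD=2755015/32768 → NEW=0, ERR=2755015/32768
(2,1): OLD=139745533/1048576 → NEW=255, ERR=-127641347/1048576
(2,2): OLD=1359483447/16777216 → NEW=0, ERR=1359483447/16777216
(2,3): OLD=18053876799/134217728 → NEW=255, ERR=-16171643841/134217728
(2,4): OLD=101618766319/1073741824 → NEW=0, ERR=101618766319/1073741824
(2,5): OLD=5491744833573/34359738368 → NEW=255, ERR=-3269988450267/34359738368
(2,6): OLD=29942606991955/549755813888 → NEW=0, ERR=29942606991955/549755813888
(3,0): OLD=1098065751/16777216 → NEW=0, ERR=1098065751/16777216
(3,1): OLD=17453994891/134217728 → NEW=255, ERR=-16771525749/134217728
(3,2): OLD=74575512145/1073741824 → NEW=0, ERR=74575512145/1073741824
(3,3): OLD=474778410855/4294967296 → NEW=0, ERR=474778410855/4294967296
(3,4): OLD=76175687439191/549755813888 → NEW=255, ERR=-64012045102249/549755813888
(3,5): OLD=226260014085109/4398046511104 → NEW=0, ERR=226260014085109/4398046511104
(3,6): OLD=11862746320624427/70368744177664 → NEW=255, ERR=-6081283444679893/70368744177664
(4,0): OLD=219093835833/2147483648 → NEW=0, ERR=219093835833/2147483648
(4,1): OLD=3082042750565/34359738368 → NEW=0, ERR=3082042750565/34359738368
(4,2): OLD=87336796646411/549755813888 → NEW=255, ERR=-52850935895029/549755813888
(4,3): OLD=211081474607337/4398046511104 → NEW=0, ERR=211081474607337/4398046511104
(4,4): OLD=4192776733048299/35184372088832 → NEW=0, ERR=4192776733048299/35184372088832
(4,5): OLD=146063775363980395/1125899906842624 → NEW=255, ERR=-141040700880888725/1125899906842624
(4,6): OLD=259474043246999901/18014398509481984 → NEW=0, ERR=259474043246999901/18014398509481984
Output grid:
  Row 0: .#...#.  (5 black, running=5)
  Row 1: #..#.#.  (4 black, running=9)
  Row 2: .#.#.#.  (4 black, running=13)
  Row 3: .#..#.#  (4 black, running=17)
  Row 4: ..#..#.  (5 black, running=22)

Answer: 22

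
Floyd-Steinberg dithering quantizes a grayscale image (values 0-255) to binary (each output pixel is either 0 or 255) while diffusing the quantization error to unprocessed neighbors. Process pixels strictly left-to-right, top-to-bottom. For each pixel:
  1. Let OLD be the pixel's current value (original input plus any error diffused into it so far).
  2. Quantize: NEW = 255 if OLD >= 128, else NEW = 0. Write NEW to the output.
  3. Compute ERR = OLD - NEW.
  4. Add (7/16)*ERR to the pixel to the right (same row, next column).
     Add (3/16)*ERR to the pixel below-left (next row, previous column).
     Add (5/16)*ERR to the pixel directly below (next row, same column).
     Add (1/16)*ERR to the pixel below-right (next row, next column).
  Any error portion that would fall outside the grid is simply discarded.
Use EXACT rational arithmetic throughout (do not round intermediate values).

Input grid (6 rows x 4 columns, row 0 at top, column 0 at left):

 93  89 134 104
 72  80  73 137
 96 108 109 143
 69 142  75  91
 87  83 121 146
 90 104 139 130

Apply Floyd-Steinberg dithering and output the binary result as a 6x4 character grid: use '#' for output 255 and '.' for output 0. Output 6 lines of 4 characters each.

(0,0): OLD=93 → NEW=0, ERR=93
(0,1): OLD=2075/16 → NEW=255, ERR=-2005/16
(0,2): OLD=20269/256 → NEW=0, ERR=20269/256
(0,3): OLD=567867/4096 → NEW=255, ERR=-476613/4096
(1,0): OLD=19857/256 → NEW=0, ERR=19857/256
(1,1): OLD=195447/2048 → NEW=0, ERR=195447/2048
(1,2): OLD=7198787/65536 → NEW=0, ERR=7198787/65536
(1,3): OLD=161106245/1048576 → NEW=255, ERR=-106280635/1048576
(2,0): OLD=4526349/32768 → NEW=255, ERR=-3829491/32768
(2,1): OLD=117584607/1048576 → NEW=0, ERR=117584607/1048576
(2,2): OLD=376117339/2097152 → NEW=255, ERR=-158656421/2097152
(2,3): OLD=2855243663/33554432 → NEW=0, ERR=2855243663/33554432
(3,0): OLD=897663165/16777216 → NEW=0, ERR=897663165/16777216
(3,1): OLD=48039791971/268435456 → NEW=255, ERR=-20411249309/268435456
(3,2): OLD=176331199901/4294967296 → NEW=0, ERR=176331199901/4294967296
(3,3): OLD=8990218376395/68719476736 → NEW=255, ERR=-8533248191285/68719476736
(4,0): OLD=384241460025/4294967296 → NEW=0, ERR=384241460025/4294967296
(4,1): OLD=3759651107243/34359738368 → NEW=0, ERR=3759651107243/34359738368
(4,2): OLD=168957494057419/1099511627776 → NEW=255, ERR=-111417971025461/1099511627776
(4,3): OLD=1151014297178365/17592186044416 → NEW=0, ERR=1151014297178365/17592186044416
(5,0): OLD=76126634972649/549755813888 → NEW=255, ERR=-64061097568791/549755813888
(5,1): OLD=1298388060505087/17592186044416 → NEW=0, ERR=1298388060505087/17592186044416
(5,2): OLD=1396196398835107/8796093022208 → NEW=255, ERR=-846807321827933/8796093022208
(5,3): OLD=28708828416278667/281474976710656 → NEW=0, ERR=28708828416278667/281474976710656
Row 0: .#.#
Row 1: ...#
Row 2: #.#.
Row 3: .#.#
Row 4: ..#.
Row 5: #.#.

Answer: .#.#
...#
#.#.
.#.#
..#.
#.#.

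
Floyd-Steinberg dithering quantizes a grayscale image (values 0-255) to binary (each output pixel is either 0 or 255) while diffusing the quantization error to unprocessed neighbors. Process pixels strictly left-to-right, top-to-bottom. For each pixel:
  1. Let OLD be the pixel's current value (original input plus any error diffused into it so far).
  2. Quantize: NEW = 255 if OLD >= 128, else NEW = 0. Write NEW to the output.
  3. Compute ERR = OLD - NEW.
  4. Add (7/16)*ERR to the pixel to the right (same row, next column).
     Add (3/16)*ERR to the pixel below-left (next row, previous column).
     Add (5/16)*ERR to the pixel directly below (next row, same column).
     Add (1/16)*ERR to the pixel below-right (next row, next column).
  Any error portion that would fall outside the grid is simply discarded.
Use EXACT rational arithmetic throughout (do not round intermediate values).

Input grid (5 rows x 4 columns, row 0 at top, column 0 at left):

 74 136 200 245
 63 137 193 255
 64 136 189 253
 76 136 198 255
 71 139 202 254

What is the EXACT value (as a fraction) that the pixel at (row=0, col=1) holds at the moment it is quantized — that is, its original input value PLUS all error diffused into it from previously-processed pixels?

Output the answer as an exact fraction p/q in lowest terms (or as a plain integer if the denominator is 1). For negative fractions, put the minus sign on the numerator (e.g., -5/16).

(0,0): OLD=74 → NEW=0, ERR=74
(0,1): OLD=1347/8 → NEW=255, ERR=-693/8
Target (0,1): original=136, with diffused error = 1347/8

Answer: 1347/8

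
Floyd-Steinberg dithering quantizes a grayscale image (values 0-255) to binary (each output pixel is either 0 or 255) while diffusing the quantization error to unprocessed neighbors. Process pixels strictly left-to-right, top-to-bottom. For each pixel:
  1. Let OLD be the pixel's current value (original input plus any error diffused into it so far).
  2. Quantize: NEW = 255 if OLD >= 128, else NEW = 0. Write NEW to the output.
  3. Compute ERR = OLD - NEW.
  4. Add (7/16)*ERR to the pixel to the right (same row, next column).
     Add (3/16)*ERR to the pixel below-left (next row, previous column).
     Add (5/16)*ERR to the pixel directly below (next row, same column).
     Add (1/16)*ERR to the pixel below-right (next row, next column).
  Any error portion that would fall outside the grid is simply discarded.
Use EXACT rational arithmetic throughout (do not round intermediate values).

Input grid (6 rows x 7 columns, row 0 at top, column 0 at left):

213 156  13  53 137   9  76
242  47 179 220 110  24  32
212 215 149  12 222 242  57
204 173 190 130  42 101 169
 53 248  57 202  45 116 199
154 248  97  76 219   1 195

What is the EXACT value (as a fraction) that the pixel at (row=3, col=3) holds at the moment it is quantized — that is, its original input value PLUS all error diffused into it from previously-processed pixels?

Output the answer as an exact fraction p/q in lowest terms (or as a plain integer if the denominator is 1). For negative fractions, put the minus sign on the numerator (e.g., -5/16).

(0,0): OLD=213 → NEW=255, ERR=-42
(0,1): OLD=1101/8 → NEW=255, ERR=-939/8
(0,2): OLD=-4909/128 → NEW=0, ERR=-4909/128
(0,3): OLD=74181/2048 → NEW=0, ERR=74181/2048
(0,4): OLD=5008483/32768 → NEW=255, ERR=-3347357/32768
(0,5): OLD=-18712907/524288 → NEW=0, ERR=-18712907/524288
(0,6): OLD=506543859/8388608 → NEW=0, ERR=506543859/8388608
(1,0): OLD=26479/128 → NEW=255, ERR=-6161/128
(1,1): OLD=-21047/1024 → NEW=0, ERR=-21047/1024
(1,2): OLD=5160253/32768 → NEW=255, ERR=-3195587/32768
(1,3): OLD=21902489/131072 → NEW=255, ERR=-11520871/131072
(1,4): OLD=295225547/8388608 → NEW=0, ERR=295225547/8388608
(1,5): OLD=2226739963/67108864 → NEW=0, ERR=2226739963/67108864
(1,6): OLD=67813420373/1073741824 → NEW=0, ERR=67813420373/1073741824
(2,0): OLD=3163827/16384 → NEW=255, ERR=-1014093/16384
(2,1): OLD=83993121/524288 → NEW=255, ERR=-49700319/524288
(2,2): OLD=497326883/8388608 → NEW=0, ERR=497326883/8388608
(2,3): OLD=736414283/67108864 → NEW=0, ERR=736414283/67108864
(2,4): OLD=128058070363/536870912 → NEW=255, ERR=-8844012197/536870912
(2,5): OLD=4453080499945/17179869184 → NEW=255, ERR=72213858025/17179869184
(2,6): OLD=22168656762351/274877906944 → NEW=0, ERR=22168656762351/274877906944
(3,0): OLD=1399920195/8388608 → NEW=255, ERR=-739174845/8388608
(3,1): OLD=7521091271/67108864 → NEW=0, ERR=7521091271/67108864
(3,2): OLD=136199631397/536870912 → NEW=255, ERR=-702451163/536870912
(3,3): OLD=286631948515/2147483648 → NEW=255, ERR=-260976381725/2147483648
Target (3,3): original=130, with diffused error = 286631948515/2147483648

Answer: 286631948515/2147483648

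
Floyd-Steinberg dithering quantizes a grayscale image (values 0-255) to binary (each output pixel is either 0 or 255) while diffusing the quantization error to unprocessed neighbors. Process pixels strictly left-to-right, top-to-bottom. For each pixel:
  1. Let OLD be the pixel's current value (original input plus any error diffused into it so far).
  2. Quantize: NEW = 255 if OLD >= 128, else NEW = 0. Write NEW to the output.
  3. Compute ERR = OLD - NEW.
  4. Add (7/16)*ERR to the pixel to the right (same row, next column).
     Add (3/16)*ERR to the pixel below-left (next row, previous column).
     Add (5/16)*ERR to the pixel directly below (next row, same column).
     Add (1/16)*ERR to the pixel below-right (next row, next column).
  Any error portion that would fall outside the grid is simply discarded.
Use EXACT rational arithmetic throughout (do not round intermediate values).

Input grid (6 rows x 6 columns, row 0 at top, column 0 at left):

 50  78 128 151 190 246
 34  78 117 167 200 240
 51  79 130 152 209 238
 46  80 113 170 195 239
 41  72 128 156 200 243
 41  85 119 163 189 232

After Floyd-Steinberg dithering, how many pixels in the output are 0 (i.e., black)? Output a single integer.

Answer: 16

Derivation:
(0,0): OLD=50 → NEW=0, ERR=50
(0,1): OLD=799/8 → NEW=0, ERR=799/8
(0,2): OLD=21977/128 → NEW=255, ERR=-10663/128
(0,3): OLD=234607/2048 → NEW=0, ERR=234607/2048
(0,4): OLD=7868169/32768 → NEW=255, ERR=-487671/32768
(0,5): OLD=125561151/524288 → NEW=255, ERR=-8132289/524288
(1,0): OLD=8749/128 → NEW=0, ERR=8749/128
(1,1): OLD=129659/1024 → NEW=0, ERR=129659/1024
(1,2): OLD=5704407/32768 → NEW=255, ERR=-2651433/32768
(1,3): OLD=20892971/131072 → NEW=255, ERR=-12530389/131072
(1,4): OLD=1323519553/8388608 → NEW=255, ERR=-815575487/8388608
(1,5): OLD=25727799415/134217728 → NEW=255, ERR=-8497721225/134217728
(2,0): OLD=1574521/16384 → NEW=0, ERR=1574521/16384
(2,1): OLD=78492931/524288 → NEW=255, ERR=-55200509/524288
(2,2): OLD=408021577/8388608 → NEW=0, ERR=408021577/8388608
(2,3): OLD=8061013953/67108864 → NEW=0, ERR=8061013953/67108864
(2,4): OLD=458107956803/2147483648 → NEW=255, ERR=-89500373437/2147483648
(2,5): OLD=6662510094853/34359738368 → NEW=255, ERR=-2099223188987/34359738368
(3,0): OLD=472197801/8388608 → NEW=0, ERR=472197801/8388608
(3,1): OLD=5828490805/67108864 → NEW=0, ERR=5828490805/67108864
(3,2): OLD=97785250767/536870912 → NEW=255, ERR=-39116831793/536870912
(3,3): OLD=5871598868237/34359738368 → NEW=255, ERR=-2890134415603/34359738368
(3,4): OLD=38820491250477/274877906944 → NEW=255, ERR=-31273375020243/274877906944
(3,5): OLD=736794515652739/4398046511104 → NEW=255, ERR=-384707344678781/4398046511104
(4,0): OLD=80396799239/1073741824 → NEW=0, ERR=80396799239/1073741824
(4,1): OLD=2091747768091/17179869184 → NEW=0, ERR=2091747768091/17179869184
(4,2): OLD=81449610802529/549755813888 → NEW=255, ERR=-58738121738911/549755813888
(4,3): OLD=502117020166341/8796093022208 → NEW=0, ERR=502117020166341/8796093022208
(4,4): OLD=23610458330524053/140737488355328 → NEW=255, ERR=-12277601200084587/140737488355328
(4,5): OLD=383679003165953779/2251799813685248 → NEW=255, ERR=-190529949323784461/2251799813685248
(5,0): OLD=23976981428097/274877906944 → NEW=0, ERR=23976981428097/274877906944
(5,1): OLD=1282974085769233/8796093022208 → NEW=255, ERR=-960029634893807/8796093022208
(5,2): OLD=3952914924338059/70368744177664 → NEW=0, ERR=3952914924338059/70368744177664
(5,3): OLD=410683777419320553/2251799813685248 → NEW=255, ERR=-163525175070417687/2251799813685248
(5,4): OLD=529938803034466137/4503599627370496 → NEW=0, ERR=529938803034466137/4503599627370496
(5,5): OLD=18128750706399992717/72057594037927936 → NEW=255, ERR=-245935773271630963/72057594037927936
Output grid:
  Row 0: ..#.##  (3 black, running=3)
  Row 1: ..####  (2 black, running=5)
  Row 2: .#..##  (3 black, running=8)
  Row 3: ..####  (2 black, running=10)
  Row 4: ..#.##  (3 black, running=13)
  Row 5: .#.#.#  (3 black, running=16)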